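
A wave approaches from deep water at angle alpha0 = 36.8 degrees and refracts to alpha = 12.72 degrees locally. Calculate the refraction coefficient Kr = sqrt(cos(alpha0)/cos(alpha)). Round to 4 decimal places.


Kr = sqrt(cos(alpha0) / cos(alpha))
cos(36.8) = 0.800731
cos(12.72) = 0.975458
Kr = sqrt(0.800731 / 0.975458)
Kr = sqrt(0.820878)
Kr = 0.9060

0.9060


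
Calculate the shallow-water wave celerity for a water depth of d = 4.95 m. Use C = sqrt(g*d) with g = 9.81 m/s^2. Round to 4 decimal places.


Using the shallow-water approximation:
C = sqrt(g * d) = sqrt(9.81 * 4.95)
C = sqrt(48.5595)
C = 6.9685 m/s

6.9685


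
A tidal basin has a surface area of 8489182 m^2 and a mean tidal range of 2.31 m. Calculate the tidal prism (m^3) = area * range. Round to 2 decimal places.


Tidal prism = Area * Tidal range
P = 8489182 * 2.31
P = 19610010.42 m^3

19610010.42


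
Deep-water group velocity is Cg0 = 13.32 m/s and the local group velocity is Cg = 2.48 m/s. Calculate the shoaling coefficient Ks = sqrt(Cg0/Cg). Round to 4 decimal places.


Ks = sqrt(Cg0 / Cg)
Ks = sqrt(13.32 / 2.48)
Ks = sqrt(5.3710)
Ks = 2.3175

2.3175


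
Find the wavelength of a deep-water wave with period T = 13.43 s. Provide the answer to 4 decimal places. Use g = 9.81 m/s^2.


L0 = g * T^2 / (2 * pi)
L0 = 9.81 * 13.43^2 / (2 * pi)
L0 = 9.81 * 180.3649 / 6.28319
L0 = 1769.3797 / 6.28319
L0 = 281.6055 m

281.6055


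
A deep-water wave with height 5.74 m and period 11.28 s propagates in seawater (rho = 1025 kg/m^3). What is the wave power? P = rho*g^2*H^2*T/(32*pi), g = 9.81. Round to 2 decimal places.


P = rho * g^2 * H^2 * T / (32 * pi)
P = 1025 * 9.81^2 * 5.74^2 * 11.28 / (32 * pi)
P = 1025 * 96.2361 * 32.9476 * 11.28 / 100.53096
P = 364665.70 W/m

364665.70


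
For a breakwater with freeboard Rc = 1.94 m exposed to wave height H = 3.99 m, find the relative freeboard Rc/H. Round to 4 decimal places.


Relative freeboard = Rc / H
= 1.94 / 3.99
= 0.4862

0.4862


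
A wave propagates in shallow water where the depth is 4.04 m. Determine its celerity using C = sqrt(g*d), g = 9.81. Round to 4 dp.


Using the shallow-water approximation:
C = sqrt(g * d) = sqrt(9.81 * 4.04)
C = sqrt(39.6324)
C = 6.2954 m/s

6.2954


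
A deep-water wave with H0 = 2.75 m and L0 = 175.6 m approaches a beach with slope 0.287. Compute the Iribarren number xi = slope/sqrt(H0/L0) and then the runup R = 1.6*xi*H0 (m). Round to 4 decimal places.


xi = slope / sqrt(H0/L0)
H0/L0 = 2.75/175.6 = 0.015661
sqrt(0.015661) = 0.125142
xi = 0.287 / 0.125142 = 2.293389
R = 1.6 * xi * H0 = 1.6 * 2.293389 * 2.75
R = 10.0909 m

10.0909


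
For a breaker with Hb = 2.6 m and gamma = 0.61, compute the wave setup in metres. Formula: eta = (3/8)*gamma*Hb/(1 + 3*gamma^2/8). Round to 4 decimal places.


eta = (3/8) * gamma * Hb / (1 + 3*gamma^2/8)
Numerator = (3/8) * 0.61 * 2.6 = 0.594750
Denominator = 1 + 3*0.61^2/8 = 1 + 0.139538 = 1.139538
eta = 0.594750 / 1.139538
eta = 0.5219 m

0.5219


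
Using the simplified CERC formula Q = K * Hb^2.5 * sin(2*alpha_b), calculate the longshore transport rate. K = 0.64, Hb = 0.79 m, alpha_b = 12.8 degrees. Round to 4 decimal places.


Q = K * Hb^2.5 * sin(2 * alpha_b)
Hb^2.5 = 0.79^2.5 = 0.554712
sin(2 * 12.8) = sin(25.6) = 0.432086
Q = 0.64 * 0.554712 * 0.432086
Q = 0.1534 m^3/s

0.1534


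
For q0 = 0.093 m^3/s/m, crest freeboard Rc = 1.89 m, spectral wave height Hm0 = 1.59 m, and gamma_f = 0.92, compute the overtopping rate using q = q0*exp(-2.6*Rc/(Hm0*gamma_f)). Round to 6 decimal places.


q = q0 * exp(-2.6 * Rc / (Hm0 * gamma_f))
Exponent = -2.6 * 1.89 / (1.59 * 0.92)
= -2.6 * 1.89 / 1.4628
= -3.359311
exp(-3.359311) = 0.034759
q = 0.093 * 0.034759
q = 0.003233 m^3/s/m

0.003233


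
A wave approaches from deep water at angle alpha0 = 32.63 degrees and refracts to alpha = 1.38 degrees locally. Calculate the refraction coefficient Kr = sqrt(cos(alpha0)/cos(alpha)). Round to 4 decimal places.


Kr = sqrt(cos(alpha0) / cos(alpha))
cos(32.63) = 0.842170
cos(1.38) = 0.999710
Kr = sqrt(0.842170 / 0.999710)
Kr = sqrt(0.842415)
Kr = 0.9178

0.9178


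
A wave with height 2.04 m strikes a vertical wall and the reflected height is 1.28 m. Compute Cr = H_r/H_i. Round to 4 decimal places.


Cr = H_r / H_i
Cr = 1.28 / 2.04
Cr = 0.6275

0.6275


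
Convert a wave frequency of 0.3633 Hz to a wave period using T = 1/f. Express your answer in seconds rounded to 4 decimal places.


T = 1 / f
T = 1 / 0.3633
T = 2.7525 s

2.7525


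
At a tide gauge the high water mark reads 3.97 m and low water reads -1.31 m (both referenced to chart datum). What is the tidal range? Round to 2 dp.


Tidal range = High water - Low water
Tidal range = 3.97 - (-1.31)
Tidal range = 5.28 m

5.28


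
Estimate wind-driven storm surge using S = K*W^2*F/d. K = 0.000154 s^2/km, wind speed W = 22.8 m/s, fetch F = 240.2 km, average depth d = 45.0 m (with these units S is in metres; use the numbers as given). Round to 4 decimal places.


S = K * W^2 * F / d
W^2 = 22.8^2 = 519.84
S = 0.000154 * 519.84 * 240.2 / 45.0
Numerator = 0.000154 * 519.84 * 240.2 = 19.229297
S = 19.229297 / 45.0 = 0.4273 m

0.4273


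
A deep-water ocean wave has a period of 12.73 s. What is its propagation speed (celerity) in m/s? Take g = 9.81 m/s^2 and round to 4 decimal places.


We use the deep-water celerity formula:
C = g * T / (2 * pi)
C = 9.81 * 12.73 / (2 * 3.14159...)
C = 124.881300 / 6.283185
C = 19.8755 m/s

19.8755


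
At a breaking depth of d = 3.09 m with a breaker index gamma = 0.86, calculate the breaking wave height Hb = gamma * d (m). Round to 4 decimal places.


Hb = gamma * d
Hb = 0.86 * 3.09
Hb = 2.6574 m

2.6574


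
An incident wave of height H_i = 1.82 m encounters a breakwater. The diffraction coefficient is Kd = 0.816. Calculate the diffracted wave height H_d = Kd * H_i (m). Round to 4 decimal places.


H_d = Kd * H_i
H_d = 0.816 * 1.82
H_d = 1.4851 m

1.4851


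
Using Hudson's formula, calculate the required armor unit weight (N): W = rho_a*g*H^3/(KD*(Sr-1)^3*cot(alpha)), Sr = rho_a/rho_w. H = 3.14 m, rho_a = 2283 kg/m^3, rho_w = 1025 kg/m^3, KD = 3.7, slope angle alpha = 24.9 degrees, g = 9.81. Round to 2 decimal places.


Sr = rho_a / rho_w = 2283 / 1025 = 2.227317
(Sr - 1) = 1.227317
(Sr - 1)^3 = 1.848717
cot(24.9) = 1 / tan(24.9) = 1 / 0.464185 = 2.154316
Numerator = 2283 * 9.81 * 3.14^3 = 693368.1096
Denominator = 3.7 * 1.848717 * 2.154316 = 14.736060
W = 693368.1096 / 14.736060
W = 47052.48 N

47052.48


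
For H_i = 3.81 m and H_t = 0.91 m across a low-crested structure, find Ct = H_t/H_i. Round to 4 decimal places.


Ct = H_t / H_i
Ct = 0.91 / 3.81
Ct = 0.2388

0.2388


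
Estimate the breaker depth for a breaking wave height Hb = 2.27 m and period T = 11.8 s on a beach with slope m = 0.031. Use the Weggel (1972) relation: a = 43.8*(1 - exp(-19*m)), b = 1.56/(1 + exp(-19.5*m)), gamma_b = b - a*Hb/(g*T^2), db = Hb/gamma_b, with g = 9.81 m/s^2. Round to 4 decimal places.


a = 43.8 * (1 - exp(-19 * m))
exp(-19 * 0.031) = exp(-0.5890) = 0.554882
a = 43.8 * (1 - 0.554882) = 19.496173
b = 1.56 / (1 + exp(-19.5 * m))
exp(-19.5 * 0.031) = exp(-0.6045) = 0.546348
b = 1.56 / (1 + 0.546348) = 1.008829
Hb / (g * T^2) = 2.27 / (9.81 * 11.8^2) = 2.27 / 1365.9444 = 0.00166185
gamma_b = b - a * Hb/(g*T^2) = 1.008829 - 19.496173 * 0.00166185 = 0.976429
db = Hb / gamma_b = 2.27 / 0.976429
db = 2.3248 m

2.3248


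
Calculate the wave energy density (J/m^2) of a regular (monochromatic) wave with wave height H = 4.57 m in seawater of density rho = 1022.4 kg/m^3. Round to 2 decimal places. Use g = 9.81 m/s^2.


E = (1/8) * rho * g * H^2
E = (1/8) * 1022.4 * 9.81 * 4.57^2
E = 0.125 * 1022.4 * 9.81 * 20.8849
E = 26183.78 J/m^2

26183.78


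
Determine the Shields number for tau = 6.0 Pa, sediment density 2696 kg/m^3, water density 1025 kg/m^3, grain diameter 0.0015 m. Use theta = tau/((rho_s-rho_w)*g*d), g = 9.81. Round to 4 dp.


theta = tau / ((rho_s - rho_w) * g * d)
rho_s - rho_w = 2696 - 1025 = 1671
Denominator = 1671 * 9.81 * 0.0015 = 24.588765
theta = 6.0 / 24.588765
theta = 0.2440

0.2440


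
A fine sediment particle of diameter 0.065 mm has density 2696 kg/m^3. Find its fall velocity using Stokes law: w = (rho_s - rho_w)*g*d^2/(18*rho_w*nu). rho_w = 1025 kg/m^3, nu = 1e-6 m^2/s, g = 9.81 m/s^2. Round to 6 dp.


w = (rho_s - rho_w) * g * d^2 / (18 * rho_w * nu)
d = 0.065 mm = 0.000065 m
rho_s - rho_w = 2696 - 1025 = 1671
Numerator = 1671 * 9.81 * (0.000065)^2 = 0.000069258355
Denominator = 18 * 1025 * 1e-6 = 0.018450
w = 0.003754 m/s

0.003754


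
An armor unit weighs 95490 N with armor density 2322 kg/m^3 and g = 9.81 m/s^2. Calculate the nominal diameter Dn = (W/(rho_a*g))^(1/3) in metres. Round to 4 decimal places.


V = W / (rho_a * g)
V = 95490 / (2322 * 9.81)
V = 95490 / 22778.82
V = 4.192052 m^3
Dn = V^(1/3) = 4.192052^(1/3)
Dn = 1.6124 m

1.6124


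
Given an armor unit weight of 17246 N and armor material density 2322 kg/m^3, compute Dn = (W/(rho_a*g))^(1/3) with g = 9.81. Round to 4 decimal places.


V = W / (rho_a * g)
V = 17246 / (2322 * 9.81)
V = 17246 / 22778.82
V = 0.757107 m^3
Dn = V^(1/3) = 0.757107^(1/3)
Dn = 0.9114 m

0.9114


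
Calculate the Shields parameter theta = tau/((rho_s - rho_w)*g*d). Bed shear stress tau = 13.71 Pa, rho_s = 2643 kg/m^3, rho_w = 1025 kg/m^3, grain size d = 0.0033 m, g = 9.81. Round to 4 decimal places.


theta = tau / ((rho_s - rho_w) * g * d)
rho_s - rho_w = 2643 - 1025 = 1618
Denominator = 1618 * 9.81 * 0.0033 = 52.379514
theta = 13.71 / 52.379514
theta = 0.2617

0.2617


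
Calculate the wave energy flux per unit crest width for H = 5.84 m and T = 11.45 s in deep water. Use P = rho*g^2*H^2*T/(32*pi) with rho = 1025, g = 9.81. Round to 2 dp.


P = rho * g^2 * H^2 * T / (32 * pi)
P = 1025 * 9.81^2 * 5.84^2 * 11.45 / (32 * pi)
P = 1025 * 96.2361 * 34.1056 * 11.45 / 100.53096
P = 383171.51 W/m

383171.51


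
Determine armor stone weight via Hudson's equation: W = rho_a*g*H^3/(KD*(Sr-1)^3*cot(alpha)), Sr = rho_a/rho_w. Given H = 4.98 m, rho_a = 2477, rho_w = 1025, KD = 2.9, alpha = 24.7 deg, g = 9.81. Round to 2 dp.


Sr = rho_a / rho_w = 2477 / 1025 = 2.416585
(Sr - 1) = 1.416585
(Sr - 1)^3 = 2.842682
cot(24.7) = 1 / tan(24.7) = 1 / 0.459949 = 2.174156
Numerator = 2477 * 9.81 * 4.98^3 = 3001117.7968
Denominator = 2.9 * 2.842682 * 2.174156 = 17.923257
W = 3001117.7968 / 17.923257
W = 167442.66 N

167442.66


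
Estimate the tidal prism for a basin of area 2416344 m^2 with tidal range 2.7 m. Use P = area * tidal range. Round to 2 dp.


Tidal prism = Area * Tidal range
P = 2416344 * 2.7
P = 6524128.80 m^3

6524128.80


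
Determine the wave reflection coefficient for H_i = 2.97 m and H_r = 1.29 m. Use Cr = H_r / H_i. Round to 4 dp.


Cr = H_r / H_i
Cr = 1.29 / 2.97
Cr = 0.4343

0.4343


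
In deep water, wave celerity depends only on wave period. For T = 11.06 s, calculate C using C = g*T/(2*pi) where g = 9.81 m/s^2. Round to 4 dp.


We use the deep-water celerity formula:
C = g * T / (2 * pi)
C = 9.81 * 11.06 / (2 * 3.14159...)
C = 108.498600 / 6.283185
C = 17.2681 m/s

17.2681


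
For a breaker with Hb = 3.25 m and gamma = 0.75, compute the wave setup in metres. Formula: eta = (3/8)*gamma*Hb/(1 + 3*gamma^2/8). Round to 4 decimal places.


eta = (3/8) * gamma * Hb / (1 + 3*gamma^2/8)
Numerator = (3/8) * 0.75 * 3.25 = 0.914062
Denominator = 1 + 3*0.75^2/8 = 1 + 0.210938 = 1.210938
eta = 0.914062 / 1.210938
eta = 0.7548 m

0.7548


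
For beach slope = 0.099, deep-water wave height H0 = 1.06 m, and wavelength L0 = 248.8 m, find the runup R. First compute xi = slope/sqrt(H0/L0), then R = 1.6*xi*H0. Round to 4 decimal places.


xi = slope / sqrt(H0/L0)
H0/L0 = 1.06/248.8 = 0.004260
sqrt(0.004260) = 0.065272
xi = 0.099 / 0.065272 = 1.516727
R = 1.6 * xi * H0 = 1.6 * 1.516727 * 1.06
R = 2.5724 m

2.5724


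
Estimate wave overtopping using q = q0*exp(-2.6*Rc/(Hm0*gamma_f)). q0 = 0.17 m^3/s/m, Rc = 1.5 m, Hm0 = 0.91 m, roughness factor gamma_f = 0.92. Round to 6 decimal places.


q = q0 * exp(-2.6 * Rc / (Hm0 * gamma_f))
Exponent = -2.6 * 1.5 / (0.91 * 0.92)
= -2.6 * 1.5 / 0.8372
= -4.658385
exp(-4.658385) = 0.009482
q = 0.17 * 0.009482
q = 0.001612 m^3/s/m

0.001612


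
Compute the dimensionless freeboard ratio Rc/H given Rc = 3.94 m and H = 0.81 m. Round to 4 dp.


Relative freeboard = Rc / H
= 3.94 / 0.81
= 4.8642

4.8642


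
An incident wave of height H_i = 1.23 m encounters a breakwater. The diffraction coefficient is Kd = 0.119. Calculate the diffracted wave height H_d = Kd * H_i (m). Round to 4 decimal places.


H_d = Kd * H_i
H_d = 0.119 * 1.23
H_d = 0.1464 m

0.1464


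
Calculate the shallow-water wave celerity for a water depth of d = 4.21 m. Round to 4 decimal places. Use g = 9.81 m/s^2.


Using the shallow-water approximation:
C = sqrt(g * d) = sqrt(9.81 * 4.21)
C = sqrt(41.3001)
C = 6.4265 m/s

6.4265


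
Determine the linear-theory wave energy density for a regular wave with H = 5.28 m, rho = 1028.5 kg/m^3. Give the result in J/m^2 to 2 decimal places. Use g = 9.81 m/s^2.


E = (1/8) * rho * g * H^2
E = (1/8) * 1028.5 * 9.81 * 5.28^2
E = 0.125 * 1028.5 * 9.81 * 27.8784
E = 35160.19 J/m^2

35160.19


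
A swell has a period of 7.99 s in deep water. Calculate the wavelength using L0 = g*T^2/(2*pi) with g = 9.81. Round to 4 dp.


L0 = g * T^2 / (2 * pi)
L0 = 9.81 * 7.99^2 / (2 * pi)
L0 = 9.81 * 63.8401 / 6.28319
L0 = 626.2714 / 6.28319
L0 = 99.6742 m

99.6742


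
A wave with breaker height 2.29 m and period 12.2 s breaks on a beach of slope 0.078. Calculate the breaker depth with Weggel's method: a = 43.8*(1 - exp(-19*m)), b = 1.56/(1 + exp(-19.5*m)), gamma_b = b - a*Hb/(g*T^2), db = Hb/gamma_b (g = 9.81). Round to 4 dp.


a = 43.8 * (1 - exp(-19 * m))
exp(-19 * 0.078) = exp(-1.4820) = 0.227183
a = 43.8 * (1 - 0.227183) = 33.849390
b = 1.56 / (1 + exp(-19.5 * m))
exp(-19.5 * 0.078) = exp(-1.5210) = 0.218493
b = 1.56 / (1 + 0.218493) = 1.280270
Hb / (g * T^2) = 2.29 / (9.81 * 12.2^2) = 2.29 / 1460.1204 = 0.00156836
gamma_b = b - a * Hb/(g*T^2) = 1.280270 - 33.849390 * 0.00156836 = 1.227182
db = Hb / gamma_b = 2.29 / 1.227182
db = 1.8661 m

1.8661


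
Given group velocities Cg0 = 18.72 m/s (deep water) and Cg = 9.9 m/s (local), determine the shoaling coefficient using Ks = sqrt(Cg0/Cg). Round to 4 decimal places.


Ks = sqrt(Cg0 / Cg)
Ks = sqrt(18.72 / 9.9)
Ks = sqrt(1.8909)
Ks = 1.3751

1.3751


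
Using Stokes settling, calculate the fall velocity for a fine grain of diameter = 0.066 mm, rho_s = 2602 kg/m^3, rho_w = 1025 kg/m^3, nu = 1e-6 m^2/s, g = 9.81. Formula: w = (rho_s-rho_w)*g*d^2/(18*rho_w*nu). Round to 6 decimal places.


w = (rho_s - rho_w) * g * d^2 / (18 * rho_w * nu)
d = 0.066 mm = 0.000066 m
rho_s - rho_w = 2602 - 1025 = 1577
Numerator = 1577 * 9.81 * (0.000066)^2 = 0.000067388932
Denominator = 18 * 1025 * 1e-6 = 0.018450
w = 0.003653 m/s

0.003653


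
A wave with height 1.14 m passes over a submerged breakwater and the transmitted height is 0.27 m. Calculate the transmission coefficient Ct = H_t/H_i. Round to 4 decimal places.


Ct = H_t / H_i
Ct = 0.27 / 1.14
Ct = 0.2368

0.2368


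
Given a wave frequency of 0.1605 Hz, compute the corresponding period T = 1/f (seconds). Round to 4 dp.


T = 1 / f
T = 1 / 0.1605
T = 6.2305 s

6.2305


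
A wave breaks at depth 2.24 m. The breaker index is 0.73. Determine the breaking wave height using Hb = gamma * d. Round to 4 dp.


Hb = gamma * d
Hb = 0.73 * 2.24
Hb = 1.6352 m

1.6352


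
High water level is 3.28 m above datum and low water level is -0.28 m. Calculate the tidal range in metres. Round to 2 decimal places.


Tidal range = High water - Low water
Tidal range = 3.28 - (-0.28)
Tidal range = 3.56 m

3.56


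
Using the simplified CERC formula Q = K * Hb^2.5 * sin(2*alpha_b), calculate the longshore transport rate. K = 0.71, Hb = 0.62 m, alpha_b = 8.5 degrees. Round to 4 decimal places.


Q = K * Hb^2.5 * sin(2 * alpha_b)
Hb^2.5 = 0.62^2.5 = 0.302677
sin(2 * 8.5) = sin(17.0) = 0.292372
Q = 0.71 * 0.302677 * 0.292372
Q = 0.0628 m^3/s

0.0628


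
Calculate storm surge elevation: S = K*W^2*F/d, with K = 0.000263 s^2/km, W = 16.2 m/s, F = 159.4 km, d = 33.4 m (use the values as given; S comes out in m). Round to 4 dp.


S = K * W^2 * F / d
W^2 = 16.2^2 = 262.44
S = 0.000263 * 262.44 * 159.4 / 33.4
Numerator = 0.000263 * 262.44 * 159.4 = 11.002062
S = 11.002062 / 33.4 = 0.3294 m

0.3294


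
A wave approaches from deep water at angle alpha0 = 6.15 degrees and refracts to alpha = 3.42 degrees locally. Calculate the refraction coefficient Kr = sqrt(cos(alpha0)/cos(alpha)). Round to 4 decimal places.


Kr = sqrt(cos(alpha0) / cos(alpha))
cos(6.15) = 0.994245
cos(3.42) = 0.998219
Kr = sqrt(0.994245 / 0.998219)
Kr = sqrt(0.996019)
Kr = 0.9980

0.9980


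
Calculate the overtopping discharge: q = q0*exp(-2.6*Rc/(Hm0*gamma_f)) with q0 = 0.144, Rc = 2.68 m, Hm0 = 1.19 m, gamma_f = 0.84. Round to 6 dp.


q = q0 * exp(-2.6 * Rc / (Hm0 * gamma_f))
Exponent = -2.6 * 2.68 / (1.19 * 0.84)
= -2.6 * 2.68 / 0.9996
= -6.970788
exp(-6.970788) = 0.000939
q = 0.144 * 0.000939
q = 0.000135 m^3/s/m

0.000135


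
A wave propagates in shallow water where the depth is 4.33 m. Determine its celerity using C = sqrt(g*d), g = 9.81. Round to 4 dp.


Using the shallow-water approximation:
C = sqrt(g * d) = sqrt(9.81 * 4.33)
C = sqrt(42.4773)
C = 6.5175 m/s

6.5175


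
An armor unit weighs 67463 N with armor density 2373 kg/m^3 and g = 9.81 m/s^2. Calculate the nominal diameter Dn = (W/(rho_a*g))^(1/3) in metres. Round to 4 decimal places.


V = W / (rho_a * g)
V = 67463 / (2373 * 9.81)
V = 67463 / 23279.13
V = 2.898003 m^3
Dn = V^(1/3) = 2.898003^(1/3)
Dn = 1.4257 m

1.4257


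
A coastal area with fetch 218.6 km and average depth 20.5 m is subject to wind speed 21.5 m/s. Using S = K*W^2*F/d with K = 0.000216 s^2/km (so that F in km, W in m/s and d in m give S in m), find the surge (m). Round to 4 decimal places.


S = K * W^2 * F / d
W^2 = 21.5^2 = 462.25
S = 0.000216 * 462.25 * 218.6 / 20.5
Numerator = 0.000216 * 462.25 * 218.6 = 21.826336
S = 21.826336 / 20.5 = 1.0647 m

1.0647


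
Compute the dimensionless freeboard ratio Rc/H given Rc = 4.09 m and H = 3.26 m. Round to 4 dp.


Relative freeboard = Rc / H
= 4.09 / 3.26
= 1.2546

1.2546


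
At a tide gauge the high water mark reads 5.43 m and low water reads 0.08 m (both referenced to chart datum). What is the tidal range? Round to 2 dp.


Tidal range = High water - Low water
Tidal range = 5.43 - (0.08)
Tidal range = 5.35 m

5.35


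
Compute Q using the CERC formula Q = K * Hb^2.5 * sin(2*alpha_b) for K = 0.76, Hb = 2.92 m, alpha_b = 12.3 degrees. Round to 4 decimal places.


Q = K * Hb^2.5 * sin(2 * alpha_b)
Hb^2.5 = 2.92^2.5 = 14.569919
sin(2 * 12.3) = sin(24.6) = 0.416281
Q = 0.76 * 14.569919 * 0.416281
Q = 4.6095 m^3/s

4.6095


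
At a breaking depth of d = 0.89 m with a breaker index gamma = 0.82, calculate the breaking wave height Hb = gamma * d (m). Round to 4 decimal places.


Hb = gamma * d
Hb = 0.82 * 0.89
Hb = 0.7298 m

0.7298


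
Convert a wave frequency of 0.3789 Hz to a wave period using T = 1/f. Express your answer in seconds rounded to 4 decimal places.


T = 1 / f
T = 1 / 0.3789
T = 2.6392 s

2.6392


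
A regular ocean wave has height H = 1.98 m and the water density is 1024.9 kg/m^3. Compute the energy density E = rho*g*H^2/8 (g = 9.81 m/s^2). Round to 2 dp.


E = (1/8) * rho * g * H^2
E = (1/8) * 1024.9 * 9.81 * 1.98^2
E = 0.125 * 1024.9 * 9.81 * 3.9204
E = 4927.09 J/m^2

4927.09


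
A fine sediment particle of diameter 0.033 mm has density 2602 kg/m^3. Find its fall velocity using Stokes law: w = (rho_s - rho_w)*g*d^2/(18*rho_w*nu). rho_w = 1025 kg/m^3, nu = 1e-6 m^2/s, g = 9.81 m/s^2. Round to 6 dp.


w = (rho_s - rho_w) * g * d^2 / (18 * rho_w * nu)
d = 0.033 mm = 0.000033 m
rho_s - rho_w = 2602 - 1025 = 1577
Numerator = 1577 * 9.81 * (0.000033)^2 = 0.000016847233
Denominator = 18 * 1025 * 1e-6 = 0.018450
w = 0.000913 m/s

0.000913


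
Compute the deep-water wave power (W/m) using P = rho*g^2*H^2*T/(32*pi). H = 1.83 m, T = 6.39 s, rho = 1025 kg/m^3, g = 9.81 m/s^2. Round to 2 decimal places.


P = rho * g^2 * H^2 * T / (32 * pi)
P = 1025 * 9.81^2 * 1.83^2 * 6.39 / (32 * pi)
P = 1025 * 96.2361 * 3.3489 * 6.39 / 100.53096
P = 20997.38 W/m

20997.38


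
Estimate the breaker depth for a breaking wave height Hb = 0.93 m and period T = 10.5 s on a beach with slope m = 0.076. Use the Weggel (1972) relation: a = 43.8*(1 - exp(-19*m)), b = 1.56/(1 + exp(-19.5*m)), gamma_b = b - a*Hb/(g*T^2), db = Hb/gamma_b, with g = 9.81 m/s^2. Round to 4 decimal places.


a = 43.8 * (1 - exp(-19 * m))
exp(-19 * 0.076) = exp(-1.4440) = 0.235982
a = 43.8 * (1 - 0.235982) = 33.463991
b = 1.56 / (1 + exp(-19.5 * m))
exp(-19.5 * 0.076) = exp(-1.4820) = 0.227183
b = 1.56 / (1 + 0.227183) = 1.271204
Hb / (g * T^2) = 0.93 / (9.81 * 10.5^2) = 0.93 / 1081.5525 = 0.00085988
gamma_b = b - a * Hb/(g*T^2) = 1.271204 - 33.463991 * 0.00085988 = 1.242429
db = Hb / gamma_b = 0.93 / 1.242429
db = 0.7485 m

0.7485


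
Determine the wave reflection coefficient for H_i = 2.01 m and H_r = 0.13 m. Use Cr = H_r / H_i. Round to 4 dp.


Cr = H_r / H_i
Cr = 0.13 / 2.01
Cr = 0.0647

0.0647


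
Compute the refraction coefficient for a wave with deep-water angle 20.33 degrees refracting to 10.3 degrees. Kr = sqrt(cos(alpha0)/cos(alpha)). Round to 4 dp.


Kr = sqrt(cos(alpha0) / cos(alpha))
cos(20.33) = 0.937707
cos(10.3) = 0.983885
Kr = sqrt(0.937707 / 0.983885)
Kr = sqrt(0.953066)
Kr = 0.9763

0.9763


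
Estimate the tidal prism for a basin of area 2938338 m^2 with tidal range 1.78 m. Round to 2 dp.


Tidal prism = Area * Tidal range
P = 2938338 * 1.78
P = 5230241.64 m^3

5230241.64


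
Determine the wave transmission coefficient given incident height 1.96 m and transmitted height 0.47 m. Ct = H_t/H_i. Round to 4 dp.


Ct = H_t / H_i
Ct = 0.47 / 1.96
Ct = 0.2398

0.2398


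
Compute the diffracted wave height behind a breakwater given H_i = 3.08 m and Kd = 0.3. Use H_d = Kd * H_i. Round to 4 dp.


H_d = Kd * H_i
H_d = 0.3 * 3.08
H_d = 0.9240 m

0.9240


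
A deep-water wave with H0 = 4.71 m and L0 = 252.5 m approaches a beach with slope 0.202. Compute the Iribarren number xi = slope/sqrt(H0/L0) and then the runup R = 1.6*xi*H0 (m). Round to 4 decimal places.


xi = slope / sqrt(H0/L0)
H0/L0 = 4.71/252.5 = 0.018653
sqrt(0.018653) = 0.136578
xi = 0.202 / 0.136578 = 1.479012
R = 1.6 * xi * H0 = 1.6 * 1.479012 * 4.71
R = 11.1458 m

11.1458


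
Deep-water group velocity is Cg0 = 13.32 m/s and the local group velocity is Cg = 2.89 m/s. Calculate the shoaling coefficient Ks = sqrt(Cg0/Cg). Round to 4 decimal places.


Ks = sqrt(Cg0 / Cg)
Ks = sqrt(13.32 / 2.89)
Ks = sqrt(4.6090)
Ks = 2.1469

2.1469


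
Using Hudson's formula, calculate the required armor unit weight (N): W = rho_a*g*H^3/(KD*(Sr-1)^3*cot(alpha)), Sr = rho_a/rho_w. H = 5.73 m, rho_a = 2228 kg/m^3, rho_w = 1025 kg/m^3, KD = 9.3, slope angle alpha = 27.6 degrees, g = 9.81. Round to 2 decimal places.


Sr = rho_a / rho_w = 2228 / 1025 = 2.173659
(Sr - 1) = 1.173659
(Sr - 1)^3 = 1.616685
cot(27.6) = 1 / tan(27.6) = 1 / 0.522787 = 1.912824
Numerator = 2228 * 9.81 * 5.73^3 = 4111952.2217
Denominator = 9.3 * 1.616685 * 1.912824 = 28.759620
W = 4111952.2217 / 28.759620
W = 142976.58 N

142976.58


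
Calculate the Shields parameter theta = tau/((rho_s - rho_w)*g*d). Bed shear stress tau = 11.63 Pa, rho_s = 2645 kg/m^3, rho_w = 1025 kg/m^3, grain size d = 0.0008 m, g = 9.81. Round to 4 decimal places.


theta = tau / ((rho_s - rho_w) * g * d)
rho_s - rho_w = 2645 - 1025 = 1620
Denominator = 1620 * 9.81 * 0.0008 = 12.713760
theta = 11.63 / 12.713760
theta = 0.9148

0.9148


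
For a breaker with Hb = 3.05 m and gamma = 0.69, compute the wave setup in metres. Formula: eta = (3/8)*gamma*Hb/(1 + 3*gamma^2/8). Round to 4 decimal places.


eta = (3/8) * gamma * Hb / (1 + 3*gamma^2/8)
Numerator = (3/8) * 0.69 * 3.05 = 0.789187
Denominator = 1 + 3*0.69^2/8 = 1 + 0.178538 = 1.178538
eta = 0.789187 / 1.178538
eta = 0.6696 m

0.6696


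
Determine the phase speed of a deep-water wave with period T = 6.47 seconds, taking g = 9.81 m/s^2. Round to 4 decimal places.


We use the deep-water celerity formula:
C = g * T / (2 * pi)
C = 9.81 * 6.47 / (2 * 3.14159...)
C = 63.470700 / 6.283185
C = 10.1017 m/s

10.1017


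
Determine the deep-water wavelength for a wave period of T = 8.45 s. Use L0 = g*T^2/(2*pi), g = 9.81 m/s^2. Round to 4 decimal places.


L0 = g * T^2 / (2 * pi)
L0 = 9.81 * 8.45^2 / (2 * pi)
L0 = 9.81 * 71.4025 / 6.28319
L0 = 700.4585 / 6.28319
L0 = 111.4814 m

111.4814


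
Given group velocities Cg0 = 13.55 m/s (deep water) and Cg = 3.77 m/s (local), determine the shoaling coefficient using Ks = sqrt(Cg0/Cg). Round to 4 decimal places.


Ks = sqrt(Cg0 / Cg)
Ks = sqrt(13.55 / 3.77)
Ks = sqrt(3.5942)
Ks = 1.8958

1.8958


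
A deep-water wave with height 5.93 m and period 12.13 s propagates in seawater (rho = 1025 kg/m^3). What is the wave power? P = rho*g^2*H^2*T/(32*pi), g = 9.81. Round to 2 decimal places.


P = rho * g^2 * H^2 * T / (32 * pi)
P = 1025 * 9.81^2 * 5.93^2 * 12.13 / (32 * pi)
P = 1025 * 96.2361 * 35.1649 * 12.13 / 100.53096
P = 418535.42 W/m

418535.42


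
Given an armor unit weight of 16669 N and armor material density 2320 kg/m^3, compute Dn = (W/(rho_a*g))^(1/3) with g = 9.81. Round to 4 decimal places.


V = W / (rho_a * g)
V = 16669 / (2320 * 9.81)
V = 16669 / 22759.20
V = 0.732407 m^3
Dn = V^(1/3) = 0.732407^(1/3)
Dn = 0.9014 m

0.9014


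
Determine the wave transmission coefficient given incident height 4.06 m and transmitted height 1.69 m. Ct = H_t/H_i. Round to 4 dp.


Ct = H_t / H_i
Ct = 1.69 / 4.06
Ct = 0.4163

0.4163


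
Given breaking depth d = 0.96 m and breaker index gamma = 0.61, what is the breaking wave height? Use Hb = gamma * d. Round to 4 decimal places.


Hb = gamma * d
Hb = 0.61 * 0.96
Hb = 0.5856 m

0.5856


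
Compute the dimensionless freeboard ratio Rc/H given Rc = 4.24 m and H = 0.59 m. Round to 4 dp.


Relative freeboard = Rc / H
= 4.24 / 0.59
= 7.1864

7.1864


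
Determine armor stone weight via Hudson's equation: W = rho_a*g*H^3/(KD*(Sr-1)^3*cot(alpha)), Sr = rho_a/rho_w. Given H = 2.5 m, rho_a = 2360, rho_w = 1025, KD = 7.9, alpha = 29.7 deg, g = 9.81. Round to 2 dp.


Sr = rho_a / rho_w = 2360 / 1025 = 2.302439
(Sr - 1) = 1.302439
(Sr - 1)^3 = 2.209389
cot(29.7) = 1 / tan(29.7) = 1 / 0.570390 = 1.753187
Numerator = 2360 * 9.81 * 2.5^3 = 361743.7500
Denominator = 7.9 * 2.209389 * 1.753187 = 30.600424
W = 361743.7500 / 30.600424
W = 11821.53 N

11821.53


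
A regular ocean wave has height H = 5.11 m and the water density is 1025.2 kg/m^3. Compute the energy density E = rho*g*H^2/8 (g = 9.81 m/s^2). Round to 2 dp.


E = (1/8) * rho * g * H^2
E = (1/8) * 1025.2 * 9.81 * 5.11^2
E = 0.125 * 1025.2 * 9.81 * 26.1121
E = 32826.87 J/m^2

32826.87


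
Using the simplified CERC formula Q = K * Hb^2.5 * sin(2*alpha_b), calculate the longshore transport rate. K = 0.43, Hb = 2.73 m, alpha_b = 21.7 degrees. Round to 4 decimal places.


Q = K * Hb^2.5 * sin(2 * alpha_b)
Hb^2.5 = 2.73^2.5 = 12.314212
sin(2 * 21.7) = sin(43.4) = 0.687088
Q = 0.43 * 12.314212 * 0.687088
Q = 3.6382 m^3/s

3.6382


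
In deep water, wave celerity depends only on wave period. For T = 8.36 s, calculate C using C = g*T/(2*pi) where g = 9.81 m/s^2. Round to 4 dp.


We use the deep-water celerity formula:
C = g * T / (2 * pi)
C = 9.81 * 8.36 / (2 * 3.14159...)
C = 82.011600 / 6.283185
C = 13.0526 m/s

13.0526


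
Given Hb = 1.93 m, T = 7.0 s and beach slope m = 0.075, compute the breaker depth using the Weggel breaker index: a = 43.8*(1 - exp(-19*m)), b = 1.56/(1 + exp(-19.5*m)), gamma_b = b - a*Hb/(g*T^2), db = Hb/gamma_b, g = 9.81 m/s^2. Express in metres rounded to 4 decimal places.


a = 43.8 * (1 - exp(-19 * m))
exp(-19 * 0.075) = exp(-1.4250) = 0.240508
a = 43.8 * (1 - 0.240508) = 33.265729
b = 1.56 / (1 + exp(-19.5 * m))
exp(-19.5 * 0.075) = exp(-1.4625) = 0.231656
b = 1.56 / (1 + 0.231656) = 1.266587
Hb / (g * T^2) = 1.93 / (9.81 * 7.0^2) = 1.93 / 480.6900 = 0.00401506
gamma_b = b - a * Hb/(g*T^2) = 1.266587 - 33.265729 * 0.00401506 = 1.133023
db = Hb / gamma_b = 1.93 / 1.133023
db = 1.7034 m

1.7034


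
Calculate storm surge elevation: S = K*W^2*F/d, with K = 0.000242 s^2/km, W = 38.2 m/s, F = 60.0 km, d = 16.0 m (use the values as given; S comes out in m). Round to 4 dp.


S = K * W^2 * F / d
W^2 = 38.2^2 = 1459.24
S = 0.000242 * 1459.24 * 60.0 / 16.0
Numerator = 0.000242 * 1459.24 * 60.0 = 21.188165
S = 21.188165 / 16.0 = 1.3243 m

1.3243


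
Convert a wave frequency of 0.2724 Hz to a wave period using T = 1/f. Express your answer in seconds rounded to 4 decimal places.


T = 1 / f
T = 1 / 0.2724
T = 3.6711 s

3.6711


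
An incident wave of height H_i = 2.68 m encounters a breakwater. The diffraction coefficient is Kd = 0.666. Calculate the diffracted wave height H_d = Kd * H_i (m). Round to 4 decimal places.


H_d = Kd * H_i
H_d = 0.666 * 2.68
H_d = 1.7849 m

1.7849


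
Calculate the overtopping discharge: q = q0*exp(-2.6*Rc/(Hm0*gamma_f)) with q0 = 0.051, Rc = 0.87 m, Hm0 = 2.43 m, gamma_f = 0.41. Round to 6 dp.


q = q0 * exp(-2.6 * Rc / (Hm0 * gamma_f))
Exponent = -2.6 * 0.87 / (2.43 * 0.41)
= -2.6 * 0.87 / 0.9963
= -2.270400
exp(-2.270400) = 0.103271
q = 0.051 * 0.103271
q = 0.005267 m^3/s/m

0.005267


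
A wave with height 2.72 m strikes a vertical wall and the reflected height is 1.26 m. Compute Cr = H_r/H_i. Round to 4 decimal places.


Cr = H_r / H_i
Cr = 1.26 / 2.72
Cr = 0.4632

0.4632


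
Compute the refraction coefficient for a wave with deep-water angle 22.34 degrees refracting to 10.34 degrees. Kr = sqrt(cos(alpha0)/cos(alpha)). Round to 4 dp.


Kr = sqrt(cos(alpha0) / cos(alpha))
cos(22.34) = 0.924945
cos(10.34) = 0.983760
Kr = sqrt(0.924945 / 0.983760)
Kr = sqrt(0.940214)
Kr = 0.9696

0.9696


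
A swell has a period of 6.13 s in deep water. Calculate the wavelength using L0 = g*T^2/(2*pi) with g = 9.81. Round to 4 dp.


L0 = g * T^2 / (2 * pi)
L0 = 9.81 * 6.13^2 / (2 * pi)
L0 = 9.81 * 37.5769 / 6.28319
L0 = 368.6294 / 6.28319
L0 = 58.6692 m

58.6692


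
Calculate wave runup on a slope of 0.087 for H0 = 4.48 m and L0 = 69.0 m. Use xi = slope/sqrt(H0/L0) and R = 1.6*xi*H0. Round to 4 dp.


xi = slope / sqrt(H0/L0)
H0/L0 = 4.48/69.0 = 0.064928
sqrt(0.064928) = 0.254809
xi = 0.087 / 0.254809 = 0.341432
R = 1.6 * xi * H0 = 1.6 * 0.341432 * 4.48
R = 2.4474 m

2.4474


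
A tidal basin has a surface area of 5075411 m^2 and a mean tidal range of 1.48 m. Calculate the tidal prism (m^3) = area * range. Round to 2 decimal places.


Tidal prism = Area * Tidal range
P = 5075411 * 1.48
P = 7511608.28 m^3

7511608.28


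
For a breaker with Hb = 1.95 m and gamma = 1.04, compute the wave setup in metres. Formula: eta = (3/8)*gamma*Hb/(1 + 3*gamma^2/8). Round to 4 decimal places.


eta = (3/8) * gamma * Hb / (1 + 3*gamma^2/8)
Numerator = (3/8) * 1.04 * 1.95 = 0.760500
Denominator = 1 + 3*1.04^2/8 = 1 + 0.405600 = 1.405600
eta = 0.760500 / 1.405600
eta = 0.5411 m

0.5411


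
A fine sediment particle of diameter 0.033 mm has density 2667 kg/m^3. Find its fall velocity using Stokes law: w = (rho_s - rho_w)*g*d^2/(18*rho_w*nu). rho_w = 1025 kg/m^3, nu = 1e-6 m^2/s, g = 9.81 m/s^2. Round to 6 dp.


w = (rho_s - rho_w) * g * d^2 / (18 * rho_w * nu)
d = 0.033 mm = 0.000033 m
rho_s - rho_w = 2667 - 1025 = 1642
Numerator = 1642 * 9.81 * (0.000033)^2 = 0.000017541634
Denominator = 18 * 1025 * 1e-6 = 0.018450
w = 0.000951 m/s

0.000951


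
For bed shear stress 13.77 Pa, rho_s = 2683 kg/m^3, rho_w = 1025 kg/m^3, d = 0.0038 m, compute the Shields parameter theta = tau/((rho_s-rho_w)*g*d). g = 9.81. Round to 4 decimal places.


theta = tau / ((rho_s - rho_w) * g * d)
rho_s - rho_w = 2683 - 1025 = 1658
Denominator = 1658 * 9.81 * 0.0038 = 61.806924
theta = 13.77 / 61.806924
theta = 0.2228

0.2228


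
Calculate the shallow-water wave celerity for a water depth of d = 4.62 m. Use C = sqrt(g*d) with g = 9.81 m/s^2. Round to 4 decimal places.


Using the shallow-water approximation:
C = sqrt(g * d) = sqrt(9.81 * 4.62)
C = sqrt(45.3222)
C = 6.7322 m/s

6.7322


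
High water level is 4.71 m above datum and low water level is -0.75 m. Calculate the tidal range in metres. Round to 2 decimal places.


Tidal range = High water - Low water
Tidal range = 4.71 - (-0.75)
Tidal range = 5.46 m

5.46


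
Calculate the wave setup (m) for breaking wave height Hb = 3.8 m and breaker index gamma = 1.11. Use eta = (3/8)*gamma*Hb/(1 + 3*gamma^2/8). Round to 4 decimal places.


eta = (3/8) * gamma * Hb / (1 + 3*gamma^2/8)
Numerator = (3/8) * 1.11 * 3.8 = 1.581750
Denominator = 1 + 3*1.11^2/8 = 1 + 0.462038 = 1.462038
eta = 1.581750 / 1.462038
eta = 1.0819 m

1.0819


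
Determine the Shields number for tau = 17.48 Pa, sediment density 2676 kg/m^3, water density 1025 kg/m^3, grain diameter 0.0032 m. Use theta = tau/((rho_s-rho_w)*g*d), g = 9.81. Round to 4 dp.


theta = tau / ((rho_s - rho_w) * g * d)
rho_s - rho_w = 2676 - 1025 = 1651
Denominator = 1651 * 9.81 * 0.0032 = 51.828192
theta = 17.48 / 51.828192
theta = 0.3373

0.3373


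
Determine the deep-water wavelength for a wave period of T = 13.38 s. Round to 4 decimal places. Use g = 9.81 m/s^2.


L0 = g * T^2 / (2 * pi)
L0 = 9.81 * 13.38^2 / (2 * pi)
L0 = 9.81 * 179.0244 / 6.28319
L0 = 1756.2294 / 6.28319
L0 = 279.5126 m

279.5126


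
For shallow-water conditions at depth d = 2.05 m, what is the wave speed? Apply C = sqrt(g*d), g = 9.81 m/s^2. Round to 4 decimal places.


Using the shallow-water approximation:
C = sqrt(g * d) = sqrt(9.81 * 2.05)
C = sqrt(20.1105)
C = 4.4845 m/s

4.4845


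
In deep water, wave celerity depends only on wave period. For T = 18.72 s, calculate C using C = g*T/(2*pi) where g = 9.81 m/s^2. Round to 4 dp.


We use the deep-water celerity formula:
C = g * T / (2 * pi)
C = 9.81 * 18.72 / (2 * 3.14159...)
C = 183.643200 / 6.283185
C = 29.2277 m/s

29.2277


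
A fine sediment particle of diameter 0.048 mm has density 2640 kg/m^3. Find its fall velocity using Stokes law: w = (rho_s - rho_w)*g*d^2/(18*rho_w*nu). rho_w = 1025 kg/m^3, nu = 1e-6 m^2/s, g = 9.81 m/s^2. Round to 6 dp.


w = (rho_s - rho_w) * g * d^2 / (18 * rho_w * nu)
d = 0.048 mm = 0.000048 m
rho_s - rho_w = 2640 - 1025 = 1615
Numerator = 1615 * 9.81 * (0.000048)^2 = 0.000036502618
Denominator = 18 * 1025 * 1e-6 = 0.018450
w = 0.001978 m/s

0.001978


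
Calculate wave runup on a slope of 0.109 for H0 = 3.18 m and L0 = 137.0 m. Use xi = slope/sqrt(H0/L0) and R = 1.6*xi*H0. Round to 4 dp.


xi = slope / sqrt(H0/L0)
H0/L0 = 3.18/137.0 = 0.023212
sqrt(0.023212) = 0.152354
xi = 0.109 / 0.152354 = 0.715440
R = 1.6 * xi * H0 = 1.6 * 0.715440 * 3.18
R = 3.6402 m

3.6402


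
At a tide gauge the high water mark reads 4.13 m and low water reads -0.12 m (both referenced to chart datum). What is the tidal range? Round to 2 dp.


Tidal range = High water - Low water
Tidal range = 4.13 - (-0.12)
Tidal range = 4.25 m

4.25


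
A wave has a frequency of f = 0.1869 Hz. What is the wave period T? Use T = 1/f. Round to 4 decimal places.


T = 1 / f
T = 1 / 0.1869
T = 5.3505 s

5.3505


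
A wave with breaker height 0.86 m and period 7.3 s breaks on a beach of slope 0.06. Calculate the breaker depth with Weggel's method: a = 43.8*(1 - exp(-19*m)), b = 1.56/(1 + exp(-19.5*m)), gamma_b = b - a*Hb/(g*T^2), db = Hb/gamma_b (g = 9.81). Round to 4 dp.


a = 43.8 * (1 - exp(-19 * m))
exp(-19 * 0.06) = exp(-1.1400) = 0.319819
a = 43.8 * (1 - 0.319819) = 29.791927
b = 1.56 / (1 + exp(-19.5 * m))
exp(-19.5 * 0.06) = exp(-1.1700) = 0.310367
b = 1.56 / (1 + 0.310367) = 1.190506
Hb / (g * T^2) = 0.86 / (9.81 * 7.3^2) = 0.86 / 522.7749 = 0.00164507
gamma_b = b - a * Hb/(g*T^2) = 1.190506 - 29.791927 * 0.00164507 = 1.141496
db = Hb / gamma_b = 0.86 / 1.141496
db = 0.7534 m

0.7534


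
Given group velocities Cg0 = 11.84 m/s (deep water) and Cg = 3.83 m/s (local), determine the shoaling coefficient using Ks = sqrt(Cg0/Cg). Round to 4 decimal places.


Ks = sqrt(Cg0 / Cg)
Ks = sqrt(11.84 / 3.83)
Ks = sqrt(3.0914)
Ks = 1.7582

1.7582


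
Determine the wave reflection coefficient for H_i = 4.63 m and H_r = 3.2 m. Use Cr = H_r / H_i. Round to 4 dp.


Cr = H_r / H_i
Cr = 3.2 / 4.63
Cr = 0.6911

0.6911


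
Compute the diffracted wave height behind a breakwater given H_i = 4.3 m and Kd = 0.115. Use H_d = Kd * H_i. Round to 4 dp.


H_d = Kd * H_i
H_d = 0.115 * 4.3
H_d = 0.4945 m

0.4945


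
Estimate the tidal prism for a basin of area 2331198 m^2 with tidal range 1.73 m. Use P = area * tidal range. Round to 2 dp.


Tidal prism = Area * Tidal range
P = 2331198 * 1.73
P = 4032972.54 m^3

4032972.54


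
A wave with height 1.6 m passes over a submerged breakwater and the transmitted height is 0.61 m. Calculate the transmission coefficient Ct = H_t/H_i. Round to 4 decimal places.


Ct = H_t / H_i
Ct = 0.61 / 1.6
Ct = 0.3813

0.3813


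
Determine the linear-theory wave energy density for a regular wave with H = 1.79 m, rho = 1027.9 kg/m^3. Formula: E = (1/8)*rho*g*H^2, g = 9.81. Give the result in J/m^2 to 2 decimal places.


E = (1/8) * rho * g * H^2
E = (1/8) * 1027.9 * 9.81 * 1.79^2
E = 0.125 * 1027.9 * 9.81 * 3.2041
E = 4038.65 J/m^2

4038.65


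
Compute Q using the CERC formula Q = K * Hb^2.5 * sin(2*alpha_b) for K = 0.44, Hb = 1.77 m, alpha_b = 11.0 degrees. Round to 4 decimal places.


Q = K * Hb^2.5 * sin(2 * alpha_b)
Hb^2.5 = 1.77^2.5 = 4.168052
sin(2 * 11.0) = sin(22.0) = 0.374607
Q = 0.44 * 4.168052 * 0.374607
Q = 0.6870 m^3/s

0.6870


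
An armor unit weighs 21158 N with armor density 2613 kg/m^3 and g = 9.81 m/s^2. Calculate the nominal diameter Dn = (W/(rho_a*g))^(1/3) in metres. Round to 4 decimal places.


V = W / (rho_a * g)
V = 21158 / (2613 * 9.81)
V = 21158 / 25633.53
V = 0.825403 m^3
Dn = V^(1/3) = 0.825403^(1/3)
Dn = 0.9380 m

0.9380


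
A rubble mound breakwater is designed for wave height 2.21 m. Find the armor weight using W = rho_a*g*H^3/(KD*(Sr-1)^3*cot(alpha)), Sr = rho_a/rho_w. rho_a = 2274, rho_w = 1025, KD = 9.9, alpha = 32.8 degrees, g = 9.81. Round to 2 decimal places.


Sr = rho_a / rho_w = 2274 / 1025 = 2.218537
(Sr - 1) = 1.218537
(Sr - 1)^3 = 1.809321
cot(32.8) = 1 / tan(32.8) = 1 / 0.644456 = 1.551696
Numerator = 2274 * 9.81 * 2.21^3 = 240788.8036
Denominator = 9.9 * 1.809321 * 1.551696 = 27.794421
W = 240788.8036 / 27.794421
W = 8663.21 N

8663.21


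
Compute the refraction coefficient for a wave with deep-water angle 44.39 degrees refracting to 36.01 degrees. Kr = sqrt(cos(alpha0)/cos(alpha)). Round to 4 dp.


Kr = sqrt(cos(alpha0) / cos(alpha))
cos(44.39) = 0.714595
cos(36.01) = 0.808914
Kr = sqrt(0.714595 / 0.808914)
Kr = sqrt(0.883400)
Kr = 0.9399

0.9399


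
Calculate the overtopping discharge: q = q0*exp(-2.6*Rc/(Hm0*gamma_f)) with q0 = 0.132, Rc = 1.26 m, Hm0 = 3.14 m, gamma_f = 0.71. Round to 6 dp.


q = q0 * exp(-2.6 * Rc / (Hm0 * gamma_f))
Exponent = -2.6 * 1.26 / (3.14 * 0.71)
= -2.6 * 1.26 / 2.2294
= -1.469454
exp(-1.469454) = 0.230051
q = 0.132 * 0.230051
q = 0.030367 m^3/s/m

0.030367


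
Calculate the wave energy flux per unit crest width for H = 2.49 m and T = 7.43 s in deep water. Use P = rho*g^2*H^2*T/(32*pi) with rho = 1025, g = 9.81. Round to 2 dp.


P = rho * g^2 * H^2 * T / (32 * pi)
P = 1025 * 9.81^2 * 2.49^2 * 7.43 / (32 * pi)
P = 1025 * 96.2361 * 6.2001 * 7.43 / 100.53096
P = 45201.16 W/m

45201.16


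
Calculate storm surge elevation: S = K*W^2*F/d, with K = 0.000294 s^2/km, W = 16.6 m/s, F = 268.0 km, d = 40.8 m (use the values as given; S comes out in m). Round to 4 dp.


S = K * W^2 * F / d
W^2 = 16.6^2 = 275.56
S = 0.000294 * 275.56 * 268.0 / 40.8
Numerator = 0.000294 * 275.56 * 268.0 = 21.711924
S = 21.711924 / 40.8 = 0.5322 m

0.5322
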